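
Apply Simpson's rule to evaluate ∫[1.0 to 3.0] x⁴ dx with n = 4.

f(x) = x⁴
a = 1.0, b = 3.0, n = 4
h = (b - a)/n = 0.500000

Simpson's rule: (h/3)[f(x₀) + 4f(x₁) + 2f(x₂) + ... + f(xₙ)]

x_0 = 1.0000, f(x_0) = 1.000000, coefficient = 1
x_1 = 1.5000, f(x_1) = 5.062500, coefficient = 4
x_2 = 2.0000, f(x_2) = 16.000000, coefficient = 2
x_3 = 2.5000, f(x_3) = 39.062500, coefficient = 4
x_4 = 3.0000, f(x_4) = 81.000000, coefficient = 1

I ≈ (0.500000/3) × 290.500000 = 48.416667
Exact value: 48.400000
Error: 0.016667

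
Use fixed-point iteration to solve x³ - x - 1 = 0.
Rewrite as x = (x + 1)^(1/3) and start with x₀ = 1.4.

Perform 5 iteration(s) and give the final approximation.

Equation: x³ - x - 1 = 0
Fixed-point form: x = (x + 1)^(1/3)
x₀ = 1.4

x_1 = g(1.400000) = 1.338866
x_2 = g(1.338866) = 1.327400
x_3 = g(1.327400) = 1.325227
x_4 = g(1.325227) = 1.324815
x_5 = g(1.324815) = 1.324736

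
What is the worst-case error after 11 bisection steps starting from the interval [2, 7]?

Bisection error bound: |error| ≤ (b-a)/2^n
|error| ≤ (7 - 2)/2^11 = 5/2^11
|error| ≤ 0.0024414062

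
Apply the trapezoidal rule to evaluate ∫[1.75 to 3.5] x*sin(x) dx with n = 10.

f(x) = x*sin(x)
a = 1.75, b = 3.5, n = 10
h = (b - a)/n = 0.175000

Trapezoidal rule: (h/2)[f(x₀) + 2f(x₁) + 2f(x₂) + ... + f(xₙ)]

x_0 = 1.7500, f(x_0) = 1.721975, coefficient = 1
x_1 = 1.9250, f(x_1) = 1.805502, coefficient = 2
x_2 = 2.1000, f(x_2) = 1.812740, coefficient = 2
x_3 = 2.2750, f(x_3) = 1.733840, coefficient = 2
x_4 = 2.4500, f(x_4) = 1.562524, coefficient = 2
x_5 = 2.6250, f(x_5) = 1.296541, coefficient = 2
x_6 = 2.8000, f(x_6) = 0.937967, coefficient = 2
x_7 = 2.9750, f(x_7) = 0.493324, coefficient = 2
x_8 = 3.1500, f(x_8) = -0.026483, coefficient = 2
x_9 = 3.3250, f(x_9) = -0.606416, coefficient = 2
x_10 = 3.5000, f(x_10) = -1.227741, coefficient = 1

I ≈ (0.175000/2) × 18.513308 = 1.619914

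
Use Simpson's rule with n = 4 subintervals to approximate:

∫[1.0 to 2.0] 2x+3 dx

f(x) = 2x+3
a = 1.0, b = 2.0, n = 4
h = (b - a)/n = 0.250000

Simpson's rule: (h/3)[f(x₀) + 4f(x₁) + 2f(x₂) + ... + f(xₙ)]

x_0 = 1.0000, f(x_0) = 5.000000, coefficient = 1
x_1 = 1.2500, f(x_1) = 5.500000, coefficient = 4
x_2 = 1.5000, f(x_2) = 6.000000, coefficient = 2
x_3 = 1.7500, f(x_3) = 6.500000, coefficient = 4
x_4 = 2.0000, f(x_4) = 7.000000, coefficient = 1

I ≈ (0.250000/3) × 72.000000 = 6.000000
Exact value: 6.000000
Error: 0.000000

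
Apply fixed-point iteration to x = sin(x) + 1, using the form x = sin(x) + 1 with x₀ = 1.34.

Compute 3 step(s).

Equation: x = sin(x) + 1
Fixed-point form: x = sin(x) + 1
x₀ = 1.34

x_1 = g(1.340000) = 1.973485
x_2 = g(1.973485) = 1.920011
x_3 = g(1.920011) = 1.939642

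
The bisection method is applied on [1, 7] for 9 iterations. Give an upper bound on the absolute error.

Bisection error bound: |error| ≤ (b-a)/2^n
|error| ≤ (7 - 1)/2^9 = 6/2^9
|error| ≤ 0.0117187500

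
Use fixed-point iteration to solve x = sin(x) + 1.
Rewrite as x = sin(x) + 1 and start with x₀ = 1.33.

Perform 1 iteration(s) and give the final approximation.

Equation: x = sin(x) + 1
Fixed-point form: x = sin(x) + 1
x₀ = 1.33

x_1 = g(1.330000) = 1.971148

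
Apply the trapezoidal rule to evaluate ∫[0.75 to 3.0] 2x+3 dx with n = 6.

f(x) = 2x+3
a = 0.75, b = 3.0, n = 6
h = (b - a)/n = 0.375000

Trapezoidal rule: (h/2)[f(x₀) + 2f(x₁) + 2f(x₂) + ... + f(xₙ)]

x_0 = 0.7500, f(x_0) = 4.500000, coefficient = 1
x_1 = 1.1250, f(x_1) = 5.250000, coefficient = 2
x_2 = 1.5000, f(x_2) = 6.000000, coefficient = 2
x_3 = 1.8750, f(x_3) = 6.750000, coefficient = 2
x_4 = 2.2500, f(x_4) = 7.500000, coefficient = 2
x_5 = 2.6250, f(x_5) = 8.250000, coefficient = 2
x_6 = 3.0000, f(x_6) = 9.000000, coefficient = 1

I ≈ (0.375000/2) × 81.000000 = 15.187500
Exact value: 15.187500
Error: 0.000000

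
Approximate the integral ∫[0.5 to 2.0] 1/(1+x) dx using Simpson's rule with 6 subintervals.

f(x) = 1/(1+x)
a = 0.5, b = 2.0, n = 6
h = (b - a)/n = 0.250000

Simpson's rule: (h/3)[f(x₀) + 4f(x₁) + 2f(x₂) + ... + f(xₙ)]

x_0 = 0.5000, f(x_0) = 0.666667, coefficient = 1
x_1 = 0.7500, f(x_1) = 0.571429, coefficient = 4
x_2 = 1.0000, f(x_2) = 0.500000, coefficient = 2
x_3 = 1.2500, f(x_3) = 0.444444, coefficient = 4
x_4 = 1.5000, f(x_4) = 0.400000, coefficient = 2
x_5 = 1.7500, f(x_5) = 0.363636, coefficient = 4
x_6 = 2.0000, f(x_6) = 0.333333, coefficient = 1

I ≈ (0.250000/3) × 8.318038 = 0.693170
Exact value: 0.693147
Error: 0.000023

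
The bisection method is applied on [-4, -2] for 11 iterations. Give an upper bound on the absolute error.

Bisection error bound: |error| ≤ (b-a)/2^n
|error| ≤ (-2 - (-4))/2^11 = 2/2^11
|error| ≤ 0.0009765625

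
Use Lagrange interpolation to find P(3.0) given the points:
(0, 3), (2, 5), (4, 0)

Lagrange interpolation formula:
P(x) = Σ yᵢ × Lᵢ(x)
where Lᵢ(x) = Π_{j≠i} (x - xⱼ)/(xᵢ - xⱼ)

L_0(3.0) = (3.0 - 2)/(0 - 2) × (3.0 - 4)/(0 - 4) = -0.125000
L_1(3.0) = (3.0 - 0)/(2 - 0) × (3.0 - 4)/(2 - 4) = 0.750000
L_2(3.0) = (3.0 - 0)/(4 - 0) × (3.0 - 2)/(4 - 2) = 0.375000

P(3.0) = 3×L_0(3.0) + 5×L_1(3.0) + 0×L_2(3.0)
P(3.0) = 3.375000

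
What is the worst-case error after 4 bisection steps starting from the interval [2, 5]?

Bisection error bound: |error| ≤ (b-a)/2^n
|error| ≤ (5 - 2)/2^4 = 3/2^4
|error| ≤ 0.1875000000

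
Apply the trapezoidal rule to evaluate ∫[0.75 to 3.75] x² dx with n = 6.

f(x) = x²
a = 0.75, b = 3.75, n = 6
h = (b - a)/n = 0.500000

Trapezoidal rule: (h/2)[f(x₀) + 2f(x₁) + 2f(x₂) + ... + f(xₙ)]

x_0 = 0.7500, f(x_0) = 0.562500, coefficient = 1
x_1 = 1.2500, f(x_1) = 1.562500, coefficient = 2
x_2 = 1.7500, f(x_2) = 3.062500, coefficient = 2
x_3 = 2.2500, f(x_3) = 5.062500, coefficient = 2
x_4 = 2.7500, f(x_4) = 7.562500, coefficient = 2
x_5 = 3.2500, f(x_5) = 10.562500, coefficient = 2
x_6 = 3.7500, f(x_6) = 14.062500, coefficient = 1

I ≈ (0.500000/2) × 70.250000 = 17.562500
Exact value: 17.437500
Error: 0.125000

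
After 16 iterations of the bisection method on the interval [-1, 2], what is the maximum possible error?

Bisection error bound: |error| ≤ (b-a)/2^n
|error| ≤ (2 - (-1))/2^16 = 3/2^16
|error| ≤ 0.0000457764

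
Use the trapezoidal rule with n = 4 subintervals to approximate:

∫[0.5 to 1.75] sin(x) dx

f(x) = sin(x)
a = 0.5, b = 1.75, n = 4
h = (b - a)/n = 0.312500

Trapezoidal rule: (h/2)[f(x₀) + 2f(x₁) + 2f(x₂) + ... + f(xₙ)]

x_0 = 0.5000, f(x_0) = 0.479426, coefficient = 1
x_1 = 0.8125, f(x_1) = 0.726009, coefficient = 2
x_2 = 1.1250, f(x_2) = 0.902268, coefficient = 2
x_3 = 1.4375, f(x_3) = 0.991129, coefficient = 2
x_4 = 1.7500, f(x_4) = 0.983986, coefficient = 1

I ≈ (0.312500/2) × 6.702222 = 1.047222
Exact value: 1.055829
Error: 0.008606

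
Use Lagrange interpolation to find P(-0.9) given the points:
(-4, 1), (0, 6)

Lagrange interpolation formula:
P(x) = Σ yᵢ × Lᵢ(x)
where Lᵢ(x) = Π_{j≠i} (x - xⱼ)/(xᵢ - xⱼ)

L_0(-0.9) = (-0.9 - 0)/(-4 - 0) = 0.225000
L_1(-0.9) = (-0.9 - (-4))/(0 - (-4)) = 0.775000

P(-0.9) = 1×L_0(-0.9) + 6×L_1(-0.9)
P(-0.9) = 4.875000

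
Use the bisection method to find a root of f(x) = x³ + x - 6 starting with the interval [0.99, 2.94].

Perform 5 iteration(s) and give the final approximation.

f(x) = x³ + x - 6
Initial interval: [0.99, 2.94]

Iteration 1:
  c_1 = (0.990000 + 2.940000)/2 = 1.965000
  f(c_1) = f(1.965000) = 3.552307
  f(a) × f(c) < 0, new interval: [0.990000, 1.965000]
Iteration 2:
  c_2 = (0.990000 + 1.965000)/2 = 1.477500
  f(c_2) = f(1.477500) = -1.297108
  f(a) × f(c) ≥ 0, new interval: [1.477500, 1.965000]
Iteration 3:
  c_3 = (1.477500 + 1.965000)/2 = 1.721250
  f(c_3) = f(1.721250) = 0.820800
  f(a) × f(c) < 0, new interval: [1.477500, 1.721250]
Iteration 4:
  c_4 = (1.477500 + 1.721250)/2 = 1.599375
  f(c_4) = f(1.599375) = -0.309423
  f(a) × f(c) ≥ 0, new interval: [1.599375, 1.721250]
Iteration 5:
  c_5 = (1.599375 + 1.721250)/2 = 1.660312
  f(c_5) = f(1.660312) = 0.237192
  f(a) × f(c) < 0, new interval: [1.599375, 1.660312]

After 5 iteration(s), the approximation is c_5 = 1.660312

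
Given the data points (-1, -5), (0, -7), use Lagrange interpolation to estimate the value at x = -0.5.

Lagrange interpolation formula:
P(x) = Σ yᵢ × Lᵢ(x)
where Lᵢ(x) = Π_{j≠i} (x - xⱼ)/(xᵢ - xⱼ)

L_0(-0.5) = (-0.5 - 0)/(-1 - 0) = 0.500000
L_1(-0.5) = (-0.5 - (-1))/(0 - (-1)) = 0.500000

P(-0.5) = (-5)×L_0(-0.5) + (-7)×L_1(-0.5)
P(-0.5) = -6.000000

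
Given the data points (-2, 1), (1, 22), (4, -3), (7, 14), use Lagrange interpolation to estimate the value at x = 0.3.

Lagrange interpolation formula:
P(x) = Σ yᵢ × Lᵢ(x)
where Lᵢ(x) = Π_{j≠i} (x - xⱼ)/(xᵢ - xⱼ)

L_0(0.3) = (0.3 - 1)/(-2 - 1) × (0.3 - 4)/(-2 - 4) × (0.3 - 7)/(-2 - 7) = 0.107117
L_1(0.3) = (0.3 - (-2))/(1 - (-2)) × (0.3 - 4)/(1 - 4) × (0.3 - 7)/(1 - 7) = 1.055870
L_2(0.3) = (0.3 - (-2))/(4 - (-2)) × (0.3 - 1)/(4 - 1) × (0.3 - 7)/(4 - 7) = -0.199759
L_3(0.3) = (0.3 - (-2))/(7 - (-2)) × (0.3 - 1)/(7 - 1) × (0.3 - 4)/(7 - 4) = 0.036772

P(0.3) = 1×L_0(0.3) + 22×L_1(0.3) + (-3)×L_2(0.3) + 14×L_3(0.3)
P(0.3) = 24.450346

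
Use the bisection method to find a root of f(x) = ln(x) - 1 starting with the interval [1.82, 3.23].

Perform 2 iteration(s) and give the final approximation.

f(x) = ln(x) - 1
Initial interval: [1.82, 3.23]

Iteration 1:
  c_1 = (1.820000 + 3.230000)/2 = 2.525000
  f(c_1) = f(2.525000) = -0.073759
  f(a) × f(c) ≥ 0, new interval: [2.525000, 3.230000]
Iteration 2:
  c_2 = (2.525000 + 3.230000)/2 = 2.877500
  f(c_2) = f(2.877500) = 0.056922
  f(a) × f(c) < 0, new interval: [2.525000, 2.877500]

After 2 iteration(s), the approximation is c_2 = 2.877500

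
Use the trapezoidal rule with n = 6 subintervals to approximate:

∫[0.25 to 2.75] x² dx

f(x) = x²
a = 0.25, b = 2.75, n = 6
h = (b - a)/n = 0.416667

Trapezoidal rule: (h/2)[f(x₀) + 2f(x₁) + 2f(x₂) + ... + f(xₙ)]

x_0 = 0.2500, f(x_0) = 0.062500, coefficient = 1
x_1 = 0.6667, f(x_1) = 0.444444, coefficient = 2
x_2 = 1.0833, f(x_2) = 1.173611, coefficient = 2
x_3 = 1.5000, f(x_3) = 2.250000, coefficient = 2
x_4 = 1.9167, f(x_4) = 3.673611, coefficient = 2
x_5 = 2.3333, f(x_5) = 5.444444, coefficient = 2
x_6 = 2.7500, f(x_6) = 7.562500, coefficient = 1

I ≈ (0.416667/2) × 33.597222 = 6.999421
Exact value: 6.927083
Error: 0.072338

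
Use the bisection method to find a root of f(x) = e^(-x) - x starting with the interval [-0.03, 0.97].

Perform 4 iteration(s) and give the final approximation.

f(x) = e^(-x) - x
Initial interval: [-0.03, 0.97]

Iteration 1:
  c_1 = (-0.030000 + 0.970000)/2 = 0.470000
  f(c_1) = f(0.470000) = 0.155002
  f(a) × f(c) ≥ 0, new interval: [0.470000, 0.970000]
Iteration 2:
  c_2 = (0.470000 + 0.970000)/2 = 0.720000
  f(c_2) = f(0.720000) = -0.233248
  f(a) × f(c) < 0, new interval: [0.470000, 0.720000]
Iteration 3:
  c_3 = (0.470000 + 0.720000)/2 = 0.595000
  f(c_3) = f(0.595000) = -0.043437
  f(a) × f(c) < 0, new interval: [0.470000, 0.595000]
Iteration 4:
  c_4 = (0.470000 + 0.595000)/2 = 0.532500
  f(c_4) = f(0.532500) = 0.054635
  f(a) × f(c) ≥ 0, new interval: [0.532500, 0.595000]

After 4 iteration(s), the approximation is c_4 = 0.532500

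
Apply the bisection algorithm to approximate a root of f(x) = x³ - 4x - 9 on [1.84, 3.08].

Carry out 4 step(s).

f(x) = x³ - 4x - 9
Initial interval: [1.84, 3.08]

Iteration 1:
  c_1 = (1.840000 + 3.080000)/2 = 2.460000
  f(c_1) = f(2.460000) = -3.953064
  f(a) × f(c) ≥ 0, new interval: [2.460000, 3.080000]
Iteration 2:
  c_2 = (2.460000 + 3.080000)/2 = 2.770000
  f(c_2) = f(2.770000) = 1.173933
  f(a) × f(c) < 0, new interval: [2.460000, 2.770000]
Iteration 3:
  c_3 = (2.460000 + 2.770000)/2 = 2.615000
  f(c_3) = f(2.615000) = -1.578042
  f(a) × f(c) ≥ 0, new interval: [2.615000, 2.770000]
Iteration 4:
  c_4 = (2.615000 + 2.770000)/2 = 2.692500
  f(c_4) = f(2.692500) = -0.250570
  f(a) × f(c) ≥ 0, new interval: [2.692500, 2.770000]

After 4 iteration(s), the approximation is c_4 = 2.692500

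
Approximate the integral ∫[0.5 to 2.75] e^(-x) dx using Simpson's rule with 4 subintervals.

f(x) = e^(-x)
a = 0.5, b = 2.75, n = 4
h = (b - a)/n = 0.562500

Simpson's rule: (h/3)[f(x₀) + 4f(x₁) + 2f(x₂) + ... + f(xₙ)]

x_0 = 0.5000, f(x_0) = 0.606531, coefficient = 1
x_1 = 1.0625, f(x_1) = 0.345591, coefficient = 4
x_2 = 1.6250, f(x_2) = 0.196912, coefficient = 2
x_3 = 2.1875, f(x_3) = 0.112197, coefficient = 4
x_4 = 2.7500, f(x_4) = 0.063928, coefficient = 1

I ≈ (0.562500/3) × 2.895432 = 0.542894
Exact value: 0.542603
Error: 0.000291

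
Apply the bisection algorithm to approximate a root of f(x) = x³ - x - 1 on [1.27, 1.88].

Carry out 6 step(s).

f(x) = x³ - x - 1
Initial interval: [1.27, 1.88]

Iteration 1:
  c_1 = (1.270000 + 1.880000)/2 = 1.575000
  f(c_1) = f(1.575000) = 1.331984
  f(a) × f(c) < 0, new interval: [1.270000, 1.575000]
Iteration 2:
  c_2 = (1.270000 + 1.575000)/2 = 1.422500
  f(c_2) = f(1.422500) = 0.455938
  f(a) × f(c) < 0, new interval: [1.270000, 1.422500]
Iteration 3:
  c_3 = (1.270000 + 1.422500)/2 = 1.346250
  f(c_3) = f(1.346250) = 0.093679
  f(a) × f(c) < 0, new interval: [1.270000, 1.346250]
Iteration 4:
  c_4 = (1.270000 + 1.346250)/2 = 1.308125
  f(c_4) = f(1.308125) = -0.069673
  f(a) × f(c) ≥ 0, new interval: [1.308125, 1.346250]
Iteration 5:
  c_5 = (1.308125 + 1.346250)/2 = 1.327187
  f(c_5) = f(1.327187) = 0.010556
  f(a) × f(c) < 0, new interval: [1.308125, 1.327187]
Iteration 6:
  c_6 = (1.308125 + 1.327187)/2 = 1.317656
  f(c_6) = f(1.317656) = -0.029918
  f(a) × f(c) ≥ 0, new interval: [1.317656, 1.327187]

After 6 iteration(s), the approximation is c_6 = 1.317656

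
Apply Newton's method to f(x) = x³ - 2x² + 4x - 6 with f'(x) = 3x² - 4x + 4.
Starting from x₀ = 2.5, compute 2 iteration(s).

f(x) = x³ - 2x² + 4x - 6
f'(x) = 3x² - 4x + 4
x₀ = 2.5

Newton-Raphson formula: x_{n+1} = x_n - f(x_n)/f'(x_n)

Iteration 1:
  f(2.500000) = 7.125000
  f'(2.500000) = 12.750000
  x_1 = 2.500000 - 7.125000/12.750000 = 1.941176
Iteration 2:
  f(1.941176) = 1.543049
  f'(1.941176) = 7.539792
  x_2 = 1.941176 - 1.543049/7.539792 = 1.736522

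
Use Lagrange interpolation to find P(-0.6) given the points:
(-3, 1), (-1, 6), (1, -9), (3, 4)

Lagrange interpolation formula:
P(x) = Σ yᵢ × Lᵢ(x)
where Lᵢ(x) = Π_{j≠i} (x - xⱼ)/(xᵢ - xⱼ)

L_0(-0.6) = (-0.6 - (-1))/(-3 - (-1)) × (-0.6 - 1)/(-3 - 1) × (-0.6 - 3)/(-3 - 3) = -0.048000
L_1(-0.6) = (-0.6 - (-3))/(-1 - (-3)) × (-0.6 - 1)/(-1 - 1) × (-0.6 - 3)/(-1 - 3) = 0.864000
L_2(-0.6) = (-0.6 - (-3))/(1 - (-3)) × (-0.6 - (-1))/(1 - (-1)) × (-0.6 - 3)/(1 - 3) = 0.216000
L_3(-0.6) = (-0.6 - (-3))/(3 - (-3)) × (-0.6 - (-1))/(3 - (-1)) × (-0.6 - 1)/(3 - 1) = -0.032000

P(-0.6) = 1×L_0(-0.6) + 6×L_1(-0.6) + (-9)×L_2(-0.6) + 4×L_3(-0.6)
P(-0.6) = 3.064000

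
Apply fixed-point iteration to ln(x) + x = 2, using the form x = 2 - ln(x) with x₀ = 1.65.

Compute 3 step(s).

Equation: ln(x) + x = 2
Fixed-point form: x = 2 - ln(x)
x₀ = 1.65

x_1 = g(1.650000) = 1.499225
x_2 = g(1.499225) = 1.595052
x_3 = g(1.595052) = 1.533094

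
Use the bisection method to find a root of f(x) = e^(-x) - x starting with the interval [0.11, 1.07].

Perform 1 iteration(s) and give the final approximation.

f(x) = e^(-x) - x
Initial interval: [0.11, 1.07]

Iteration 1:
  c_1 = (0.110000 + 1.070000)/2 = 0.590000
  f(c_1) = f(0.590000) = -0.035673
  f(a) × f(c) < 0, new interval: [0.110000, 0.590000]

After 1 iteration(s), the approximation is c_1 = 0.590000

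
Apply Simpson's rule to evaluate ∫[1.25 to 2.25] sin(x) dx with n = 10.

f(x) = sin(x)
a = 1.25, b = 2.25, n = 10
h = (b - a)/n = 0.100000

Simpson's rule: (h/3)[f(x₀) + 4f(x₁) + 2f(x₂) + ... + f(xₙ)]

x_0 = 1.2500, f(x_0) = 0.948985, coefficient = 1
x_1 = 1.3500, f(x_1) = 0.975723, coefficient = 4
x_2 = 1.4500, f(x_2) = 0.992713, coefficient = 2
x_3 = 1.5500, f(x_3) = 0.999784, coefficient = 4
x_4 = 1.6500, f(x_4) = 0.996865, coefficient = 2
x_5 = 1.7500, f(x_5) = 0.983986, coefficient = 4
x_6 = 1.8500, f(x_6) = 0.961275, coefficient = 2
x_7 = 1.9500, f(x_7) = 0.928960, coefficient = 4
x_8 = 2.0500, f(x_8) = 0.887362, coefficient = 2
x_9 = 2.1500, f(x_9) = 0.836899, coefficient = 4
x_10 = 2.2500, f(x_10) = 0.778073, coefficient = 1

I ≈ (0.100000/3) × 28.304895 = 0.943497
Exact value: 0.943496
Error: 0.000001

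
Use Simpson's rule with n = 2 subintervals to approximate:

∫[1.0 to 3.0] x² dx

f(x) = x²
a = 1.0, b = 3.0, n = 2
h = (b - a)/n = 1.000000

Simpson's rule: (h/3)[f(x₀) + 4f(x₁) + 2f(x₂) + ... + f(xₙ)]

x_0 = 1.0000, f(x_0) = 1.000000, coefficient = 1
x_1 = 2.0000, f(x_1) = 4.000000, coefficient = 4
x_2 = 3.0000, f(x_2) = 9.000000, coefficient = 1

I ≈ (1.000000/3) × 26.000000 = 8.666667
Exact value: 8.666667
Error: 0.000000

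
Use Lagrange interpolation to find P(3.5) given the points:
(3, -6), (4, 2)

Lagrange interpolation formula:
P(x) = Σ yᵢ × Lᵢ(x)
where Lᵢ(x) = Π_{j≠i} (x - xⱼ)/(xᵢ - xⱼ)

L_0(3.5) = (3.5 - 4)/(3 - 4) = 0.500000
L_1(3.5) = (3.5 - 3)/(4 - 3) = 0.500000

P(3.5) = (-6)×L_0(3.5) + 2×L_1(3.5)
P(3.5) = -2.000000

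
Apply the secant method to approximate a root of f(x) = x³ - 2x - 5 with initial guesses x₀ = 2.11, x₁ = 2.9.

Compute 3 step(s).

f(x) = x³ - 2x - 5
x₀ = 2.11, x₁ = 2.9

Secant formula: x_{n+1} = x_n - f(x_n)(x_n - x_{n-1})/(f(x_n) - f(x_{n-1}))

Iteration 1:
  f(2.110000) = 0.173931
  f(2.900000) = 13.589000
  x_2 = 2.900000 - 13.589000×(2.900000 - 2.110000)/(13.589000 - 0.173931)
       = 2.099757
Iteration 2:
  f(2.900000) = 13.589000
  f(2.099757) = 0.058276
  x_3 = 2.099757 - 0.058276×(2.099757 - 2.900000)/(0.058276 - 13.589000)
       = 2.096311
Iteration 3:
  f(2.099757) = 0.058276
  f(2.096311) = 0.019656
  x_4 = 2.096311 - 0.019656×(2.096311 - 2.099757)/(0.019656 - 0.058276)
       = 2.094557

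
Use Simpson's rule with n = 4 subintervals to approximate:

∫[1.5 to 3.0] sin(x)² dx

f(x) = sin(x)²
a = 1.5, b = 3.0, n = 4
h = (b - a)/n = 0.375000

Simpson's rule: (h/3)[f(x₀) + 4f(x₁) + 2f(x₂) + ... + f(xₙ)]

x_0 = 1.5000, f(x_0) = 0.994996, coefficient = 1
x_1 = 1.8750, f(x_1) = 0.910280, coefficient = 4
x_2 = 2.2500, f(x_2) = 0.605398, coefficient = 2
x_3 = 2.6250, f(x_3) = 0.243957, coefficient = 4
x_4 = 3.0000, f(x_4) = 0.019915, coefficient = 1

I ≈ (0.375000/3) × 6.842655 = 0.855332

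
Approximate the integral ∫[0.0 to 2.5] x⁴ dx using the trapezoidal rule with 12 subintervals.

f(x) = x⁴
a = 0.0, b = 2.5, n = 12
h = (b - a)/n = 0.208333

Trapezoidal rule: (h/2)[f(x₀) + 2f(x₁) + 2f(x₂) + ... + f(xₙ)]

x_0 = 0.0000, f(x_0) = 0.000000, coefficient = 1
x_1 = 0.2083, f(x_1) = 0.001884, coefficient = 2
x_2 = 0.4167, f(x_2) = 0.030141, coefficient = 2
x_3 = 0.6250, f(x_3) = 0.152588, coefficient = 2
x_4 = 0.8333, f(x_4) = 0.482253, coefficient = 2
x_5 = 1.0417, f(x_5) = 1.177376, coefficient = 2
x_6 = 1.2500, f(x_6) = 2.441406, coefficient = 2
x_7 = 1.4583, f(x_7) = 4.523006, coefficient = 2
x_8 = 1.6667, f(x_8) = 7.716049, coefficient = 2
x_9 = 1.8750, f(x_9) = 12.359619, coefficient = 2
x_10 = 2.0833, f(x_10) = 18.838011, coefficient = 2
x_11 = 2.2917, f(x_11) = 27.580732, coefficient = 2
x_12 = 2.5000, f(x_12) = 39.062500, coefficient = 1

I ≈ (0.208333/2) × 189.668632 = 19.757149
Exact value: 19.531250
Error: 0.225899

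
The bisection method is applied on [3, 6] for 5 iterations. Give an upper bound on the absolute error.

Bisection error bound: |error| ≤ (b-a)/2^n
|error| ≤ (6 - 3)/2^5 = 3/2^5
|error| ≤ 0.0937500000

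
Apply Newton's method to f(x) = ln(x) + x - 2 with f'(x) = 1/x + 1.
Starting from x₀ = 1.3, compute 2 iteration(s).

f(x) = ln(x) + x - 2
f'(x) = 1/x + 1
x₀ = 1.3

Newton-Raphson formula: x_{n+1} = x_n - f(x_n)/f'(x_n)

Iteration 1:
  f(1.300000) = -0.437636
  f'(1.300000) = 1.769231
  x_1 = 1.300000 - (-0.437636)/1.769231 = 1.547359
Iteration 2:
  f(1.547359) = -0.016091
  f'(1.547359) = 1.646262
  x_2 = 1.547359 - (-0.016091)/1.646262 = 1.557134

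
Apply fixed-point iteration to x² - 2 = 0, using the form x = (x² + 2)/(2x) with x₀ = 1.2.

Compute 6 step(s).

Equation: x² - 2 = 0
Fixed-point form: x = (x² + 2)/(2x)
x₀ = 1.2

x_1 = g(1.200000) = 1.433333
x_2 = g(1.433333) = 1.414341
x_3 = g(1.414341) = 1.414214
x_4 = g(1.414214) = 1.414214
x_5 = g(1.414214) = 1.414214
x_6 = g(1.414214) = 1.414214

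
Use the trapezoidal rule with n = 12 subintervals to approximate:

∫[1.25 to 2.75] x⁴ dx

f(x) = x⁴
a = 1.25, b = 2.75, n = 12
h = (b - a)/n = 0.125000

Trapezoidal rule: (h/2)[f(x₀) + 2f(x₁) + 2f(x₂) + ... + f(xₙ)]

x_0 = 1.2500, f(x_0) = 2.441406, coefficient = 1
x_1 = 1.3750, f(x_1) = 3.574463, coefficient = 2
x_2 = 1.5000, f(x_2) = 5.062500, coefficient = 2
x_3 = 1.6250, f(x_3) = 6.972900, coefficient = 2
x_4 = 1.7500, f(x_4) = 9.378906, coefficient = 2
x_5 = 1.8750, f(x_5) = 12.359619, coefficient = 2
x_6 = 2.0000, f(x_6) = 16.000000, coefficient = 2
x_7 = 2.1250, f(x_7) = 20.390869, coefficient = 2
x_8 = 2.2500, f(x_8) = 25.628906, coefficient = 2
x_9 = 2.3750, f(x_9) = 31.816650, coefficient = 2
x_10 = 2.5000, f(x_10) = 39.062500, coefficient = 2
x_11 = 2.6250, f(x_11) = 47.480713, coefficient = 2
x_12 = 2.7500, f(x_12) = 57.191406, coefficient = 1

I ≈ (0.125000/2) × 495.088867 = 30.943054
Exact value: 30.844922
Error: 0.098132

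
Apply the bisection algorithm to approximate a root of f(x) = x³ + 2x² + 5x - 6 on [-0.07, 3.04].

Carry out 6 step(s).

f(x) = x³ + 2x² + 5x - 6
Initial interval: [-0.07, 3.04]

Iteration 1:
  c_1 = (-0.070000 + 3.040000)/2 = 1.485000
  f(c_1) = f(1.485000) = 9.110209
  f(a) × f(c) < 0, new interval: [-0.070000, 1.485000]
Iteration 2:
  c_2 = (-0.070000 + 1.485000)/2 = 0.707500
  f(c_2) = f(0.707500) = -1.107244
  f(a) × f(c) ≥ 0, new interval: [0.707500, 1.485000]
Iteration 3:
  c_3 = (0.707500 + 1.485000)/2 = 1.096250
  f(c_3) = f(1.096250) = 3.202212
  f(a) × f(c) < 0, new interval: [0.707500, 1.096250]
Iteration 4:
  c_4 = (0.707500 + 1.096250)/2 = 0.901875
  f(c_4) = f(0.901875) = 0.869698
  f(a) × f(c) < 0, new interval: [0.707500, 0.901875]
Iteration 5:
  c_5 = (0.707500 + 0.901875)/2 = 0.804688
  f(c_5) = f(0.804688) = -0.160466
  f(a) × f(c) ≥ 0, new interval: [0.804688, 0.901875]
Iteration 6:
  c_6 = (0.804688 + 0.901875)/2 = 0.853281
  f(c_6) = f(0.853281) = 0.343849
  f(a) × f(c) < 0, new interval: [0.804688, 0.853281]

After 6 iteration(s), the approximation is c_6 = 0.853281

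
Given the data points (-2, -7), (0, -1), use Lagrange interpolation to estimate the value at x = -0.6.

Lagrange interpolation formula:
P(x) = Σ yᵢ × Lᵢ(x)
where Lᵢ(x) = Π_{j≠i} (x - xⱼ)/(xᵢ - xⱼ)

L_0(-0.6) = (-0.6 - 0)/(-2 - 0) = 0.300000
L_1(-0.6) = (-0.6 - (-2))/(0 - (-2)) = 0.700000

P(-0.6) = (-7)×L_0(-0.6) + (-1)×L_1(-0.6)
P(-0.6) = -2.800000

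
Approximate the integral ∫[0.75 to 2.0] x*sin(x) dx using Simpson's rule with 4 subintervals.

f(x) = x*sin(x)
a = 0.75, b = 2.0, n = 4
h = (b - a)/n = 0.312500

Simpson's rule: (h/3)[f(x₀) + 4f(x₁) + 2f(x₂) + ... + f(xₙ)]

x_0 = 0.7500, f(x_0) = 0.511229, coefficient = 1
x_1 = 1.0625, f(x_1) = 0.928173, coefficient = 4
x_2 = 1.3750, f(x_2) = 1.348728, coefficient = 2
x_3 = 1.6875, f(x_3) = 1.676021, coefficient = 4
x_4 = 2.0000, f(x_4) = 1.818595, coefficient = 1

I ≈ (0.312500/3) × 15.444059 = 1.608756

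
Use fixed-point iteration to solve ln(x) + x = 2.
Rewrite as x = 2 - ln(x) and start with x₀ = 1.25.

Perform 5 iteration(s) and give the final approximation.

Equation: ln(x) + x = 2
Fixed-point form: x = 2 - ln(x)
x₀ = 1.25

x_1 = g(1.250000) = 1.776856
x_2 = g(1.776856) = 1.425154
x_3 = g(1.425154) = 1.645720
x_4 = g(1.645720) = 1.501822
x_5 = g(1.501822) = 1.593321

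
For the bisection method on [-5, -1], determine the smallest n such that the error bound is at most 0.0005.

We need (b-a)/2^n ≤ 0.0005
(-1 - (-5))/2^n ≤ 0.0005
4/2^n ≤ 0.0005
2^n ≥ 8000
n ≥ log₂(8000) = 12.97
n ≥ 13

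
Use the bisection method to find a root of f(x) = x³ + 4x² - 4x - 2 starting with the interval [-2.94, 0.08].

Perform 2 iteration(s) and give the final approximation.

f(x) = x³ + 4x² - 4x - 2
Initial interval: [-2.94, 0.08]

Iteration 1:
  c_1 = (-2.940000 + 0.080000)/2 = -1.430000
  f(c_1) = f(-1.430000) = 8.975393
  f(a) × f(c) ≥ 0, new interval: [-1.430000, 0.080000]
Iteration 2:
  c_2 = (-1.430000 + 0.080000)/2 = -0.675000
  f(c_2) = f(-0.675000) = 2.214953
  f(a) × f(c) ≥ 0, new interval: [-0.675000, 0.080000]

After 2 iteration(s), the approximation is c_2 = -0.675000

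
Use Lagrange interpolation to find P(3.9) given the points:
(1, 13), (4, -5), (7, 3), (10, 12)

Lagrange interpolation formula:
P(x) = Σ yᵢ × Lᵢ(x)
where Lᵢ(x) = Π_{j≠i} (x - xⱼ)/(xᵢ - xⱼ)

L_0(3.9) = (3.9 - 4)/(1 - 4) × (3.9 - 7)/(1 - 7) × (3.9 - 10)/(1 - 10) = 0.011673
L_1(3.9) = (3.9 - 1)/(4 - 1) × (3.9 - 7)/(4 - 7) × (3.9 - 10)/(4 - 10) = 1.015537
L_2(3.9) = (3.9 - 1)/(7 - 1) × (3.9 - 4)/(7 - 4) × (3.9 - 10)/(7 - 10) = -0.032759
L_3(3.9) = (3.9 - 1)/(10 - 1) × (3.9 - 4)/(10 - 4) × (3.9 - 7)/(10 - 7) = 0.005549

P(3.9) = 13×L_0(3.9) + (-5)×L_1(3.9) + 3×L_2(3.9) + 12×L_3(3.9)
P(3.9) = -4.957623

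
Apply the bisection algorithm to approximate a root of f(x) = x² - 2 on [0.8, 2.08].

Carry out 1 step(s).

f(x) = x² - 2
Initial interval: [0.8, 2.08]

Iteration 1:
  c_1 = (0.800000 + 2.080000)/2 = 1.440000
  f(c_1) = f(1.440000) = 0.073600
  f(a) × f(c) < 0, new interval: [0.800000, 1.440000]

After 1 iteration(s), the approximation is c_1 = 1.440000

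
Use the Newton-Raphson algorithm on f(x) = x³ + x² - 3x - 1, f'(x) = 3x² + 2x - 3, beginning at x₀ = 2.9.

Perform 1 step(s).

f(x) = x³ + x² - 3x - 1
f'(x) = 3x² + 2x - 3
x₀ = 2.9

Newton-Raphson formula: x_{n+1} = x_n - f(x_n)/f'(x_n)

Iteration 1:
  f(2.900000) = 23.099000
  f'(2.900000) = 28.030000
  x_1 = 2.900000 - 23.099000/28.030000 = 2.075919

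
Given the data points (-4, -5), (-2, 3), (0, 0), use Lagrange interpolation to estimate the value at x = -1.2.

Lagrange interpolation formula:
P(x) = Σ yᵢ × Lᵢ(x)
where Lᵢ(x) = Π_{j≠i} (x - xⱼ)/(xᵢ - xⱼ)

L_0(-1.2) = (-1.2 - (-2))/(-4 - (-2)) × (-1.2 - 0)/(-4 - 0) = -0.120000
L_1(-1.2) = (-1.2 - (-4))/(-2 - (-4)) × (-1.2 - 0)/(-2 - 0) = 0.840000
L_2(-1.2) = (-1.2 - (-4))/(0 - (-4)) × (-1.2 - (-2))/(0 - (-2)) = 0.280000

P(-1.2) = (-5)×L_0(-1.2) + 3×L_1(-1.2) + 0×L_2(-1.2)
P(-1.2) = 3.120000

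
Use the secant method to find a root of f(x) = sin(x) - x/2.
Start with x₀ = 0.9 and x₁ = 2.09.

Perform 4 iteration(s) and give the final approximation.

f(x) = sin(x) - x/2
x₀ = 0.9, x₁ = 2.09

Secant formula: x_{n+1} = x_n - f(x_n)(x_n - x_{n-1})/(f(x_n) - f(x_{n-1}))

Iteration 1:
  f(0.900000) = 0.333327
  f(2.090000) = -0.176785
  x_2 = 2.090000 - (-0.176785)×(2.090000 - 0.900000)/(-0.176785 - 0.333327)
       = 1.677592
Iteration 2:
  f(2.090000) = -0.176785
  f(1.677592) = 0.155507
  x_3 = 1.677592 - 0.155507×(1.677592 - 2.090000)/(0.155507 - (-0.176785))
       = 1.870591
Iteration 3:
  f(1.677592) = 0.155507
  f(1.870591) = 0.020101
  x_4 = 1.870591 - 0.020101×(1.870591 - 1.677592)/(0.020101 - 0.155507)
       = 1.899243
Iteration 4:
  f(1.870591) = 0.020101
  f(1.899243) = -0.003077
  x_5 = 1.899243 - (-0.003077)×(1.899243 - 1.870591)/(-0.003077 - 0.020101)
       = 1.895439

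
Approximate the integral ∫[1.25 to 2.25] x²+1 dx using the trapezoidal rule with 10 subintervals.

f(x) = x²+1
a = 1.25, b = 2.25, n = 10
h = (b - a)/n = 0.100000

Trapezoidal rule: (h/2)[f(x₀) + 2f(x₁) + 2f(x₂) + ... + f(xₙ)]

x_0 = 1.2500, f(x_0) = 2.562500, coefficient = 1
x_1 = 1.3500, f(x_1) = 2.822500, coefficient = 2
x_2 = 1.4500, f(x_2) = 3.102500, coefficient = 2
x_3 = 1.5500, f(x_3) = 3.402500, coefficient = 2
x_4 = 1.6500, f(x_4) = 3.722500, coefficient = 2
x_5 = 1.7500, f(x_5) = 4.062500, coefficient = 2
x_6 = 1.8500, f(x_6) = 4.422500, coefficient = 2
x_7 = 1.9500, f(x_7) = 4.802500, coefficient = 2
x_8 = 2.0500, f(x_8) = 5.202500, coefficient = 2
x_9 = 2.1500, f(x_9) = 5.622500, coefficient = 2
x_10 = 2.2500, f(x_10) = 6.062500, coefficient = 1

I ≈ (0.100000/2) × 82.950000 = 4.147500
Exact value: 4.145833
Error: 0.001667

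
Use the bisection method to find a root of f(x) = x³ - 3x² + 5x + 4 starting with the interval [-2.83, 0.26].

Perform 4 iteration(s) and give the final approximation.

f(x) = x³ - 3x² + 5x + 4
Initial interval: [-2.83, 0.26]

Iteration 1:
  c_1 = (-2.830000 + 0.260000)/2 = -1.285000
  f(c_1) = f(-1.285000) = -9.500499
  f(a) × f(c) ≥ 0, new interval: [-1.285000, 0.260000]
Iteration 2:
  c_2 = (-1.285000 + 0.260000)/2 = -0.512500
  f(c_2) = f(-0.512500) = 0.514920
  f(a) × f(c) < 0, new interval: [-1.285000, -0.512500]
Iteration 3:
  c_3 = (-1.285000 + (-0.512500))/2 = -0.898750
  f(c_3) = f(-0.898750) = -3.642971
  f(a) × f(c) ≥ 0, new interval: [-0.898750, -0.512500]
Iteration 4:
  c_4 = (-0.898750 + (-0.512500))/2 = -0.705625
  f(c_4) = f(-0.705625) = -1.373180
  f(a) × f(c) ≥ 0, new interval: [-0.705625, -0.512500]

After 4 iteration(s), the approximation is c_4 = -0.705625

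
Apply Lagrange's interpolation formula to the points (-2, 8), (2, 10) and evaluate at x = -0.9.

Lagrange interpolation formula:
P(x) = Σ yᵢ × Lᵢ(x)
where Lᵢ(x) = Π_{j≠i} (x - xⱼ)/(xᵢ - xⱼ)

L_0(-0.9) = (-0.9 - 2)/(-2 - 2) = 0.725000
L_1(-0.9) = (-0.9 - (-2))/(2 - (-2)) = 0.275000

P(-0.9) = 8×L_0(-0.9) + 10×L_1(-0.9)
P(-0.9) = 8.550000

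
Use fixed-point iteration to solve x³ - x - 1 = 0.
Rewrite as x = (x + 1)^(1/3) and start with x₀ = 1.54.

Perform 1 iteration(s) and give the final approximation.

Equation: x³ - x - 1 = 0
Fixed-point form: x = (x + 1)^(1/3)
x₀ = 1.54

x_1 = g(1.540000) = 1.364409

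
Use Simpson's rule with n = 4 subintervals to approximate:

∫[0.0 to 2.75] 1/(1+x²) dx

f(x) = 1/(1+x²)
a = 0.0, b = 2.75, n = 4
h = (b - a)/n = 0.687500

Simpson's rule: (h/3)[f(x₀) + 4f(x₁) + 2f(x₂) + ... + f(xₙ)]

x_0 = 0.0000, f(x_0) = 1.000000, coefficient = 1
x_1 = 0.6875, f(x_1) = 0.679045, coefficient = 4
x_2 = 1.3750, f(x_2) = 0.345946, coefficient = 2
x_3 = 2.0625, f(x_3) = 0.190335, coefficient = 4
x_4 = 2.7500, f(x_4) = 0.116788, coefficient = 1

I ≈ (0.687500/3) × 5.286199 = 1.211421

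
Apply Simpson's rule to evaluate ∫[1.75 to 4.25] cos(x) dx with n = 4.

f(x) = cos(x)
a = 1.75, b = 4.25, n = 4
h = (b - a)/n = 0.625000

Simpson's rule: (h/3)[f(x₀) + 4f(x₁) + 2f(x₂) + ... + f(xₙ)]

x_0 = 1.7500, f(x_0) = -0.178246, coefficient = 1
x_1 = 2.3750, f(x_1) = -0.720278, coefficient = 4
x_2 = 3.0000, f(x_2) = -0.989992, coefficient = 2
x_3 = 3.6250, f(x_3) = -0.885416, coefficient = 4
x_4 = 4.2500, f(x_4) = -0.446087, coefficient = 1

I ≈ (0.625000/3) × -9.027098 = -1.880645
Exact value: -1.878975
Error: 0.001670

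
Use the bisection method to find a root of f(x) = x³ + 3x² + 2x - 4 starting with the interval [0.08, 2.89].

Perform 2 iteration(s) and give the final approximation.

f(x) = x³ + 3x² + 2x - 4
Initial interval: [0.08, 2.89]

Iteration 1:
  c_1 = (0.080000 + 2.890000)/2 = 1.485000
  f(c_1) = f(1.485000) = 8.860434
  f(a) × f(c) < 0, new interval: [0.080000, 1.485000]
Iteration 2:
  c_2 = (0.080000 + 1.485000)/2 = 0.782500
  f(c_2) = f(0.782500) = -0.118952
  f(a) × f(c) ≥ 0, new interval: [0.782500, 1.485000]

After 2 iteration(s), the approximation is c_2 = 0.782500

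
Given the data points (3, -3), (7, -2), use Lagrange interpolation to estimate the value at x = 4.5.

Lagrange interpolation formula:
P(x) = Σ yᵢ × Lᵢ(x)
where Lᵢ(x) = Π_{j≠i} (x - xⱼ)/(xᵢ - xⱼ)

L_0(4.5) = (4.5 - 7)/(3 - 7) = 0.625000
L_1(4.5) = (4.5 - 3)/(7 - 3) = 0.375000

P(4.5) = (-3)×L_0(4.5) + (-2)×L_1(4.5)
P(4.5) = -2.625000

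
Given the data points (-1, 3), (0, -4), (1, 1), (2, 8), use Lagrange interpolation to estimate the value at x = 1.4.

Lagrange interpolation formula:
P(x) = Σ yᵢ × Lᵢ(x)
where Lᵢ(x) = Π_{j≠i} (x - xⱼ)/(xᵢ - xⱼ)

L_0(1.4) = (1.4 - 0)/(-1 - 0) × (1.4 - 1)/(-1 - 1) × (1.4 - 2)/(-1 - 2) = 0.056000
L_1(1.4) = (1.4 - (-1))/(0 - (-1)) × (1.4 - 1)/(0 - 1) × (1.4 - 2)/(0 - 2) = -0.288000
L_2(1.4) = (1.4 - (-1))/(1 - (-1)) × (1.4 - 0)/(1 - 0) × (1.4 - 2)/(1 - 2) = 1.008000
L_3(1.4) = (1.4 - (-1))/(2 - (-1)) × (1.4 - 0)/(2 - 0) × (1.4 - 1)/(2 - 1) = 0.224000

P(1.4) = 3×L_0(1.4) + (-4)×L_1(1.4) + 1×L_2(1.4) + 8×L_3(1.4)
P(1.4) = 4.120000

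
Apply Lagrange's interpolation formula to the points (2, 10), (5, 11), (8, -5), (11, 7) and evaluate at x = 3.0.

Lagrange interpolation formula:
P(x) = Σ yᵢ × Lᵢ(x)
where Lᵢ(x) = Π_{j≠i} (x - xⱼ)/(xᵢ - xⱼ)

L_0(3.0) = (3.0 - 5)/(2 - 5) × (3.0 - 8)/(2 - 8) × (3.0 - 11)/(2 - 11) = 0.493827
L_1(3.0) = (3.0 - 2)/(5 - 2) × (3.0 - 8)/(5 - 8) × (3.0 - 11)/(5 - 11) = 0.740741
L_2(3.0) = (3.0 - 2)/(8 - 2) × (3.0 - 5)/(8 - 5) × (3.0 - 11)/(8 - 11) = -0.296296
L_3(3.0) = (3.0 - 2)/(11 - 2) × (3.0 - 5)/(11 - 5) × (3.0 - 8)/(11 - 8) = 0.061728

P(3.0) = 10×L_0(3.0) + 11×L_1(3.0) + (-5)×L_2(3.0) + 7×L_3(3.0)
P(3.0) = 15.000000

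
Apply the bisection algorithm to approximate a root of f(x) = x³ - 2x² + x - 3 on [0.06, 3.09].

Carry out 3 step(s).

f(x) = x³ - 2x² + x - 3
Initial interval: [0.06, 3.09]

Iteration 1:
  c_1 = (0.060000 + 3.090000)/2 = 1.575000
  f(c_1) = f(1.575000) = -2.479266
  f(a) × f(c) ≥ 0, new interval: [1.575000, 3.090000]
Iteration 2:
  c_2 = (1.575000 + 3.090000)/2 = 2.332500
  f(c_2) = f(2.332500) = 1.141485
  f(a) × f(c) < 0, new interval: [1.575000, 2.332500]
Iteration 3:
  c_3 = (1.575000 + 2.332500)/2 = 1.953750
  f(c_3) = f(1.953750) = -1.222793
  f(a) × f(c) ≥ 0, new interval: [1.953750, 2.332500]

After 3 iteration(s), the approximation is c_3 = 1.953750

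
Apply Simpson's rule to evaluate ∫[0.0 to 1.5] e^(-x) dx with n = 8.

f(x) = e^(-x)
a = 0.0, b = 1.5, n = 8
h = (b - a)/n = 0.187500

Simpson's rule: (h/3)[f(x₀) + 4f(x₁) + 2f(x₂) + ... + f(xₙ)]

x_0 = 0.0000, f(x_0) = 1.000000, coefficient = 1
x_1 = 0.1875, f(x_1) = 0.829029, coefficient = 4
x_2 = 0.3750, f(x_2) = 0.687289, coefficient = 2
x_3 = 0.5625, f(x_3) = 0.569783, coefficient = 4
x_4 = 0.7500, f(x_4) = 0.472367, coefficient = 2
x_5 = 0.9375, f(x_5) = 0.391606, coefficient = 4
x_6 = 1.1250, f(x_6) = 0.324652, coefficient = 2
x_7 = 1.3125, f(x_7) = 0.269146, coefficient = 4
x_8 = 1.5000, f(x_8) = 0.223130, coefficient = 1

I ≈ (0.187500/3) × 12.430002 = 0.776875
Exact value: 0.776870
Error: 0.000005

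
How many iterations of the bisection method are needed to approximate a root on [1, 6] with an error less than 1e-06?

We need (b-a)/2^n ≤ 1e-06
(6 - 1)/2^n ≤ 1e-06
5/2^n ≤ 1e-06
2^n ≥ 5000000
n ≥ log₂(5000000) = 22.25
n ≥ 23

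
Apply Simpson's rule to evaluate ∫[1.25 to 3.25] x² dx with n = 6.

f(x) = x²
a = 1.25, b = 3.25, n = 6
h = (b - a)/n = 0.333333

Simpson's rule: (h/3)[f(x₀) + 4f(x₁) + 2f(x₂) + ... + f(xₙ)]

x_0 = 1.2500, f(x_0) = 1.562500, coefficient = 1
x_1 = 1.5833, f(x_1) = 2.506944, coefficient = 4
x_2 = 1.9167, f(x_2) = 3.673611, coefficient = 2
x_3 = 2.2500, f(x_3) = 5.062500, coefficient = 4
x_4 = 2.5833, f(x_4) = 6.673611, coefficient = 2
x_5 = 2.9167, f(x_5) = 8.506944, coefficient = 4
x_6 = 3.2500, f(x_6) = 10.562500, coefficient = 1

I ≈ (0.333333/3) × 97.125000 = 10.791667
Exact value: 10.791667
Error: 0.000000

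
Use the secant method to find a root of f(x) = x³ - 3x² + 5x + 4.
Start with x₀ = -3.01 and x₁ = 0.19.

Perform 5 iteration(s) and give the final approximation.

f(x) = x³ - 3x² + 5x + 4
x₀ = -3.01, x₁ = 0.19

Secant formula: x_{n+1} = x_n - f(x_n)(x_n - x_{n-1})/(f(x_n) - f(x_{n-1}))

Iteration 1:
  f(-3.010000) = -65.501201
  f(0.190000) = 4.848559
  x_2 = 0.190000 - 4.848559×(0.190000 - (-3.010000))/(4.848559 - (-65.501201))
       = -0.030546
Iteration 2:
  f(0.190000) = 4.848559
  f(-0.030546) = 3.844440
  x_3 = -0.030546 - 3.844440×(-0.030546 - 0.190000)/(3.844440 - 4.848559)
       = -0.874946
Iteration 3:
  f(-0.030546) = 3.844440
  f(-0.874946) = -3.341119
  x_4 = -0.874946 - (-3.341119)×(-0.874946 - (-0.030546))/(-3.341119 - 3.844440)
       = -0.482320
Iteration 4:
  f(-0.874946) = -3.341119
  f(-0.482320) = 0.778302
  x_5 = -0.482320 - 0.778302×(-0.482320 - (-0.874946))/(0.778302 - (-3.341119))
       = -0.556500
Iteration 5:
  f(-0.482320) = 0.778302
  f(-0.556500) = 0.116076
  x_6 = -0.556500 - 0.116076×(-0.556500 - (-0.482320))/(0.116076 - 0.778302)
       = -0.569503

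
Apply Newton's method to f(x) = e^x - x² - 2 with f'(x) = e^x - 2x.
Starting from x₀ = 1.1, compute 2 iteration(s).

f(x) = e^x - x² - 2
f'(x) = e^x - 2x
x₀ = 1.1

Newton-Raphson formula: x_{n+1} = x_n - f(x_n)/f'(x_n)

Iteration 1:
  f(1.100000) = -0.205834
  f'(1.100000) = 0.804166
  x_1 = 1.100000 - (-0.205834)/0.804166 = 1.355960
Iteration 2:
  f(1.355960) = 0.041856
  f'(1.355960) = 1.168564
  x_2 = 1.355960 - 0.041856/1.168564 = 1.320141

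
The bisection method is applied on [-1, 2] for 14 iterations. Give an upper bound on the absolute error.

Bisection error bound: |error| ≤ (b-a)/2^n
|error| ≤ (2 - (-1))/2^14 = 3/2^14
|error| ≤ 0.0001831055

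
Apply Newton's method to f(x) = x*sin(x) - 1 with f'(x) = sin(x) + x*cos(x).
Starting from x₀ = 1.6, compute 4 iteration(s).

f(x) = x*sin(x) - 1
f'(x) = sin(x) + x*cos(x)
x₀ = 1.6

Newton-Raphson formula: x_{n+1} = x_n - f(x_n)/f'(x_n)

Iteration 1:
  f(1.600000) = 0.599318
  f'(1.600000) = 0.952854
  x_1 = 1.600000 - 0.599318/0.952854 = 0.971029
Iteration 2:
  f(0.971029) = -0.198448
  f'(0.971029) = 1.373565
  x_2 = 0.971029 - (-0.198448)/1.373565 = 1.115505
Iteration 3:
  f(1.115505) = 0.001872
  f'(1.115505) = 1.388647
  x_3 = 1.115505 - 0.001872/1.388647 = 1.114157
Iteration 4:
  f(1.114157) = 0.000000
  f'(1.114157) = 1.388809
  x_4 = 1.114157 - 0.000000/1.388809 = 1.114157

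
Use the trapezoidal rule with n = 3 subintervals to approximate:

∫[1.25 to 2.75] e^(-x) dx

f(x) = e^(-x)
a = 1.25, b = 2.75, n = 3
h = (b - a)/n = 0.500000

Trapezoidal rule: (h/2)[f(x₀) + 2f(x₁) + 2f(x₂) + ... + f(xₙ)]

x_0 = 1.2500, f(x_0) = 0.286505, coefficient = 1
x_1 = 1.7500, f(x_1) = 0.173774, coefficient = 2
x_2 = 2.2500, f(x_2) = 0.105399, coefficient = 2
x_3 = 2.7500, f(x_3) = 0.063928, coefficient = 1

I ≈ (0.500000/2) × 0.908779 = 0.227195
Exact value: 0.222577
Error: 0.004618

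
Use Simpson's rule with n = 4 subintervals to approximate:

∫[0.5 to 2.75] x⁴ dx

f(x) = x⁴
a = 0.5, b = 2.75, n = 4
h = (b - a)/n = 0.562500

Simpson's rule: (h/3)[f(x₀) + 4f(x₁) + 2f(x₂) + ... + f(xₙ)]

x_0 = 0.5000, f(x_0) = 0.062500, coefficient = 1
x_1 = 1.0625, f(x_1) = 1.274429, coefficient = 4
x_2 = 1.6250, f(x_2) = 6.972900, coefficient = 2
x_3 = 2.1875, f(x_3) = 22.897720, coefficient = 4
x_4 = 2.7500, f(x_4) = 57.191406, coefficient = 1

I ≈ (0.562500/3) × 167.888306 = 31.479057
Exact value: 31.449023
Error: 0.030034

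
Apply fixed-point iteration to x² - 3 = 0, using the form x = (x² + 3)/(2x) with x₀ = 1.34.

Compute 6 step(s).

Equation: x² - 3 = 0
Fixed-point form: x = (x² + 3)/(2x)
x₀ = 1.34

x_1 = g(1.340000) = 1.789403
x_2 = g(1.789403) = 1.732970
x_3 = g(1.732970) = 1.732051
x_4 = g(1.732051) = 1.732051
x_5 = g(1.732051) = 1.732051
x_6 = g(1.732051) = 1.732051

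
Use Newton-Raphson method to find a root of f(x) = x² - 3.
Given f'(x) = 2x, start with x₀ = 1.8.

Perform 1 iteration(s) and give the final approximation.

f(x) = x² - 3
f'(x) = 2x
x₀ = 1.8

Newton-Raphson formula: x_{n+1} = x_n - f(x_n)/f'(x_n)

Iteration 1:
  f(1.800000) = 0.240000
  f'(1.800000) = 3.600000
  x_1 = 1.800000 - 0.240000/3.600000 = 1.733333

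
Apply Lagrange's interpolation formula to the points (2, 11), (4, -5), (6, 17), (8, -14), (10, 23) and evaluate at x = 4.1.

Lagrange interpolation formula:
P(x) = Σ yᵢ × Lᵢ(x)
where Lᵢ(x) = Π_{j≠i} (x - xⱼ)/(xᵢ - xⱼ)

L_0(4.1) = (4.1 - 4)/(2 - 4) × (4.1 - 6)/(2 - 6) × (4.1 - 8)/(2 - 8) × (4.1 - 10)/(2 - 10) = -0.011385
L_1(4.1) = (4.1 - 2)/(4 - 2) × (4.1 - 6)/(4 - 6) × (4.1 - 8)/(4 - 8) × (4.1 - 10)/(4 - 10) = 0.956353
L_2(4.1) = (4.1 - 2)/(6 - 2) × (4.1 - 4)/(6 - 4) × (4.1 - 8)/(6 - 8) × (4.1 - 10)/(6 - 10) = 0.075502
L_3(4.1) = (4.1 - 2)/(8 - 2) × (4.1 - 4)/(8 - 4) × (4.1 - 6)/(8 - 6) × (4.1 - 10)/(8 - 10) = -0.024522
L_4(4.1) = (4.1 - 2)/(10 - 2) × (4.1 - 4)/(10 - 4) × (4.1 - 6)/(10 - 6) × (4.1 - 8)/(10 - 8) = 0.004052

P(4.1) = 11×L_0(4.1) + (-5)×L_1(4.1) + 17×L_2(4.1) + (-14)×L_3(4.1) + 23×L_4(4.1)
P(4.1) = -3.186966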